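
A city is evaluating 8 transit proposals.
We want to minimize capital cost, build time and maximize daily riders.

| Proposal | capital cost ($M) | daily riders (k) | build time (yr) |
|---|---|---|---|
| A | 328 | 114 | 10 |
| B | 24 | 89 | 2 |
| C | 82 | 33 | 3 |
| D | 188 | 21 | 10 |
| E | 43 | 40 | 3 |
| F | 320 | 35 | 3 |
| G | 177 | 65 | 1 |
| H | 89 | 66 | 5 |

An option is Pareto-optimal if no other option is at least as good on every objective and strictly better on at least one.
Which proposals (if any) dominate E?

B

B: capital cost 24≤43, daily riders 89≥40, build time 2≤3 — dominates E.
Others (A, C, D, F, G, H) are each worse than E on at least one objective.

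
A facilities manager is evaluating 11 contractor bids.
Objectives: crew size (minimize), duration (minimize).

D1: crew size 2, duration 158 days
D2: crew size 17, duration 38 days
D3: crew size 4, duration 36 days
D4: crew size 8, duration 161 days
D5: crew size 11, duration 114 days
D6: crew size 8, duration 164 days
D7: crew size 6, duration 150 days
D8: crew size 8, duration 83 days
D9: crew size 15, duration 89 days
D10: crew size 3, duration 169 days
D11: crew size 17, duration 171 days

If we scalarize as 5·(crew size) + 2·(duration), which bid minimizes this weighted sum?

D3

D1: 5·2 + 2·158 = 326
D2: 5·17 + 2·38 = 161
D3: 5·4 + 2·36 = 92
D4: 5·8 + 2·161 = 362
D5: 5·11 + 2·114 = 283
D6: 5·8 + 2·164 = 368
D7: 5·6 + 2·150 = 330
D8: 5·8 + 2·83 = 206
D9: 5·15 + 2·89 = 253
D10: 5·3 + 2·169 = 353
D11: 5·17 + 2·171 = 427
Lowest: D3 at 92.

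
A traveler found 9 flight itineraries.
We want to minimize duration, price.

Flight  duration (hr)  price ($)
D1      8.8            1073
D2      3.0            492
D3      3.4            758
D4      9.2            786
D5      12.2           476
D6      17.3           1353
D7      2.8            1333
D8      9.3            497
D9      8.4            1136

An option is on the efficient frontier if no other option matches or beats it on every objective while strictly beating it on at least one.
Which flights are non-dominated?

D1: dominated by D2 (duration 3.0≤8.8, price 492≤1073).
D2: not dominated.
D3: dominated by D2 (duration 3.0≤3.4, price 492≤758).
D4: dominated by D2 (duration 3.0≤9.2, price 492≤786).
D5: not dominated (best price).
D6: dominated by D1 (duration 8.8≤17.3, price 1073≤1353).
D7: not dominated (best duration).
D8: dominated by D2 (duration 3.0≤9.3, price 492≤497).
D9: dominated by D2 (duration 3.0≤8.4, price 492≤1136).

D2, D5, D7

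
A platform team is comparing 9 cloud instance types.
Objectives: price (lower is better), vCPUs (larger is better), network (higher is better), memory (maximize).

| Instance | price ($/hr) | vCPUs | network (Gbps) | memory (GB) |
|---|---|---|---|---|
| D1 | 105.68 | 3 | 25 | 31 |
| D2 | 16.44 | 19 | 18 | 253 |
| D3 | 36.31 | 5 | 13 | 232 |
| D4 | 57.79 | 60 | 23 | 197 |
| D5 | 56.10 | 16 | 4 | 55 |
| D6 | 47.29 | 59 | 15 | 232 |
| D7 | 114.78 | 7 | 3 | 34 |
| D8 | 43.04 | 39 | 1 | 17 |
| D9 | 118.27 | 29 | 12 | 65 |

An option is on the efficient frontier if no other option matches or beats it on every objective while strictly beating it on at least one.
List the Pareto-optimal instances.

D1: not dominated (best network).
D2: not dominated (best price).
D3: dominated by D2 (price 16.44≤36.31, vCPUs 19≥5, network 18≥13, memory 253≥232).
D4: not dominated (best vCPUs).
D5: dominated by D2 (price 16.44≤56.10, vCPUs 19≥16, network 18≥4, memory 253≥55).
D6: not dominated.
D7: dominated by D2 (price 16.44≤114.78, vCPUs 19≥7, network 18≥3, memory 253≥34).
D8: not dominated.
D9: dominated by D4 (price 57.79≤118.27, vCPUs 60≥29, network 23≥12, memory 197≥65).

D1, D2, D4, D6, D8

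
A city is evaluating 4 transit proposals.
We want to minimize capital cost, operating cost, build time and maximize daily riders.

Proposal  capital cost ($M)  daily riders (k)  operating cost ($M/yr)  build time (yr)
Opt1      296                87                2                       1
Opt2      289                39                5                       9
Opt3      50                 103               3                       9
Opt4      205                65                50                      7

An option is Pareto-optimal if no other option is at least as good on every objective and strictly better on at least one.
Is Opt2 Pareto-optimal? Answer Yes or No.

No

Opt3 vs Opt2: capital cost 50≤289, daily riders 103≥39, operating cost 3≤5, build time 9≤9 — Opt3 is at least as good on every objective and strictly better on at least one, so Opt3 dominates Opt2.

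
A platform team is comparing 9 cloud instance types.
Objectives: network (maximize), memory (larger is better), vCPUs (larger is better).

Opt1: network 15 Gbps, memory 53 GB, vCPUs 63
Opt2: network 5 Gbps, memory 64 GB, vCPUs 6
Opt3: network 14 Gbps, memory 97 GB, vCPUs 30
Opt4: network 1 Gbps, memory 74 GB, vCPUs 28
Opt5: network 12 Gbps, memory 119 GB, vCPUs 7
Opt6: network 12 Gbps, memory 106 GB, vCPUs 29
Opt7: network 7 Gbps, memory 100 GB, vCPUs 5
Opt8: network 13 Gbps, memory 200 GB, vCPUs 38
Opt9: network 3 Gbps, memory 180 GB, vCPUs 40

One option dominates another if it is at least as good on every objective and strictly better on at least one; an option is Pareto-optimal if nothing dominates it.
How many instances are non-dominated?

4

Opt1: not dominated (best network).
Opt2: dominated by Opt3 (network 14≥5, memory 97≥64, vCPUs 30≥6).
Opt3: not dominated.
Opt4: dominated by Opt3 (network 14≥1, memory 97≥74, vCPUs 30≥28).
Opt5: dominated by Opt8 (network 13≥12, memory 200≥119, vCPUs 38≥7).
Opt6: dominated by Opt8 (network 13≥12, memory 200≥106, vCPUs 38≥29).
Opt7: dominated by Opt5 (network 12≥7, memory 119≥100, vCPUs 7≥5).
Opt8: not dominated (best memory).
Opt9: not dominated.
Pareto-optimal: Opt1, Opt3, Opt8, Opt9 → 4.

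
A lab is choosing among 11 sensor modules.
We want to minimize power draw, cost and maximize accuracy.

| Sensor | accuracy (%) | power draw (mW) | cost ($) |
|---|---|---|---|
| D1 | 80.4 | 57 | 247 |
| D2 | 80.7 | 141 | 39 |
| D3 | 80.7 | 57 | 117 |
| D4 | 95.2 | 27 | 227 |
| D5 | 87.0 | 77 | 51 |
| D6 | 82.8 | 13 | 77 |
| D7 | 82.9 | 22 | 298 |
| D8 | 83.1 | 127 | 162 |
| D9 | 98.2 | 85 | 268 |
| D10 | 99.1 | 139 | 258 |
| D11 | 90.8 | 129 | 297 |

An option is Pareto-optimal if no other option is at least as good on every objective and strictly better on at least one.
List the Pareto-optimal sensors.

D1: dominated by D3 (accuracy 80.7≥80.4, power draw 57≤57, cost 117≤247).
D2: not dominated (best cost).
D3: dominated by D6 (accuracy 82.8≥80.7, power draw 13≤57, cost 77≤117).
D4: not dominated.
D5: not dominated.
D6: not dominated (best power draw).
D7: not dominated.
D8: dominated by D5 (accuracy 87.0≥83.1, power draw 77≤127, cost 51≤162).
D9: not dominated.
D10: not dominated (best accuracy).
D11: dominated by D4 (accuracy 95.2≥90.8, power draw 27≤129, cost 227≤297).

D2, D4, D5, D6, D7, D9, D10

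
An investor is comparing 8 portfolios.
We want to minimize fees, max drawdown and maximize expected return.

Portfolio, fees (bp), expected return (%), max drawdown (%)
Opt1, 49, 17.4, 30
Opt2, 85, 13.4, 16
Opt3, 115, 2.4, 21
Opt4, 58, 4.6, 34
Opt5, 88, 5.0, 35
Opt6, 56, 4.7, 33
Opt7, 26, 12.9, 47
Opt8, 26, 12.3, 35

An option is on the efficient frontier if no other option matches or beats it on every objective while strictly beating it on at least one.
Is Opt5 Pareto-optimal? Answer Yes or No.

No

Opt1 vs Opt5: fees 49≤88, expected return 17.4≥5.0, max drawdown 30≤35 — Opt1 is at least as good on every objective and strictly better on at least one, so Opt1 dominates Opt5.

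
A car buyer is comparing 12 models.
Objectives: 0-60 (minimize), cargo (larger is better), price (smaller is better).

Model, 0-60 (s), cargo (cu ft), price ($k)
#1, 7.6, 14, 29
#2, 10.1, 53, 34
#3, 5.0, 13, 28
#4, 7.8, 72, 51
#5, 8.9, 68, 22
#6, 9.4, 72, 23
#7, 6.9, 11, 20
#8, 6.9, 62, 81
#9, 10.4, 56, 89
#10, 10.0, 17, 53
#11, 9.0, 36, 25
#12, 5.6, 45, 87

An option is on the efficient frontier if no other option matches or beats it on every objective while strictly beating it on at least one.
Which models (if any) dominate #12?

#1: worse on 0-60 (7.6 vs 5.6).
#2: worse on 0-60 (10.1 vs 5.6).
#3: worse on cargo (13 vs 45).
#4: worse on 0-60 (7.8 vs 5.6).
#5: worse on 0-60 (8.9 vs 5.6).
#6: worse on 0-60 (9.4 vs 5.6).
#7: worse on 0-60 (6.9 vs 5.6).
#8: worse on 0-60 (6.9 vs 5.6).
#9: worse on 0-60 (10.4 vs 5.6).
#10: worse on 0-60 (10.0 vs 5.6).
#11: worse on 0-60 (9.0 vs 5.6).
No option dominates #12.

none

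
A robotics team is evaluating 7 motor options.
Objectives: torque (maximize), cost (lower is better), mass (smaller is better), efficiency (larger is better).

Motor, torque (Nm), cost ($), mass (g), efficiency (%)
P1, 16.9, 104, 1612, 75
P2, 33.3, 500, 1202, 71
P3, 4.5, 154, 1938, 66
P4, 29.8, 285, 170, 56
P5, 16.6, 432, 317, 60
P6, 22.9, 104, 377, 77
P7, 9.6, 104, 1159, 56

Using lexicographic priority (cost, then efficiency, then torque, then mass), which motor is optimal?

First minimize cost: best is 104, kept {P1, P6, P7}.
Then maximize efficiency: best is 77, kept {P6}.

P6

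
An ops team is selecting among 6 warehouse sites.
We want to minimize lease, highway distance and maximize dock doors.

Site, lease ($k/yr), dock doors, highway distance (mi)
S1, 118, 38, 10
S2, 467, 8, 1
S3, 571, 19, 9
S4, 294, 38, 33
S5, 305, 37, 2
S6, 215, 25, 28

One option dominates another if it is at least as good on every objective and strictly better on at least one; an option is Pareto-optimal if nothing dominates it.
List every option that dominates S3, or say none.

S5

S5: lease 305≤571, dock doors 37≥19, highway distance 2≤9 — dominates S3.
Others (S1, S2, S4, S6) are each worse than S3 on at least one objective.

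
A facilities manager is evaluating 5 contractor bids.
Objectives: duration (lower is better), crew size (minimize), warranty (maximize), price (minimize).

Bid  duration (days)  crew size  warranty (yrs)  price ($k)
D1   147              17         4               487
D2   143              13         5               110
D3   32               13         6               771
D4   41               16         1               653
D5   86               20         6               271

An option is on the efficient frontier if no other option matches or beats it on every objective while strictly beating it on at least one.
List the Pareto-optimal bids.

D2, D3, D4, D5

D1: dominated by D2 (duration 143≤147, crew size 13≤17, warranty 5≥4, price 110≤487).
D2: not dominated (best price).
D3: not dominated (best duration).
D4: not dominated.
D5: not dominated.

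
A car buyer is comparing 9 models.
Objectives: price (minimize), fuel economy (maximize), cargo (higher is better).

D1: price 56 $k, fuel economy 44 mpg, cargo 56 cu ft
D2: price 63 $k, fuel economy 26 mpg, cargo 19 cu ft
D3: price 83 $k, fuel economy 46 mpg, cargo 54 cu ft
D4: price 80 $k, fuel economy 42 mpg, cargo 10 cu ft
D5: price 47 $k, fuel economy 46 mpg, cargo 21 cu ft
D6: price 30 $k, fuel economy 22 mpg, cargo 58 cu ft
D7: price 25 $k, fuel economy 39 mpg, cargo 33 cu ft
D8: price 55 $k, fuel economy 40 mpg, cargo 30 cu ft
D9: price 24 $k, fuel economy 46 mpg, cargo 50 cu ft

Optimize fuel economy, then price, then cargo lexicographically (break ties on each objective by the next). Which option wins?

D9

First maximize fuel economy: best is 46, kept {D3, D5, D9}.
Then minimize price: best is 24, kept {D9}.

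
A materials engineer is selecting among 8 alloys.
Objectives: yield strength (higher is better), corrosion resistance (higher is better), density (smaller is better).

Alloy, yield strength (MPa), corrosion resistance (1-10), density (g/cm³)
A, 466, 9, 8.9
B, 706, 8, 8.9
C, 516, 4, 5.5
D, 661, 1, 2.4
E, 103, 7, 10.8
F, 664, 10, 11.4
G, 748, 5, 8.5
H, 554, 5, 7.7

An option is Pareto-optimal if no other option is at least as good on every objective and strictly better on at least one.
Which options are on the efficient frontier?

A: not dominated.
B: not dominated.
C: not dominated.
D: not dominated (best density).
E: dominated by A (yield strength 466≥103, corrosion resistance 9≥7, density 8.9≤10.8).
F: not dominated (best corrosion resistance).
G: not dominated (best yield strength).
H: not dominated.

A, B, C, D, F, G, H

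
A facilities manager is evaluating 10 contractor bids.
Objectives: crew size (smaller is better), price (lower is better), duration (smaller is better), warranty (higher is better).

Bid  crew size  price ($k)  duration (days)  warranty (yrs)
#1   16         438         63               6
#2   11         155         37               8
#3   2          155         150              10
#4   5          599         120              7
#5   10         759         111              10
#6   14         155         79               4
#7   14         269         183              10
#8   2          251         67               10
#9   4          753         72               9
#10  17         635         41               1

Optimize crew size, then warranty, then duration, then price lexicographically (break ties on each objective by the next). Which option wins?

First minimize crew size: best is 2, kept {#3, #8}.
Then maximize warranty: best is 10, kept {#3, #8}.
Then minimize duration: best is 67, kept {#8}.

#8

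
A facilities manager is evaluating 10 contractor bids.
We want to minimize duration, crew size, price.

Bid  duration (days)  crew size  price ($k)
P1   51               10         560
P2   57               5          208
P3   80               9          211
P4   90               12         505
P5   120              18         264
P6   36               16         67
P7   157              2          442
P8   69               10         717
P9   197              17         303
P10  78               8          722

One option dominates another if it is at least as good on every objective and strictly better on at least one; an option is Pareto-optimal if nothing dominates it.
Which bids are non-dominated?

P1: not dominated.
P2: not dominated.
P3: dominated by P2 (duration 57≤80, crew size 5≤9, price 208≤211).
P4: dominated by P2 (duration 57≤90, crew size 5≤12, price 208≤505).
P5: dominated by P2 (duration 57≤120, crew size 5≤18, price 208≤264).
P6: not dominated (best duration).
P7: not dominated (best crew size).
P8: dominated by P1 (duration 51≤69, crew size 10≤10, price 560≤717).
P9: dominated by P2 (duration 57≤197, crew size 5≤17, price 208≤303).
P10: dominated by P2 (duration 57≤78, crew size 5≤8, price 208≤722).

P1, P2, P6, P7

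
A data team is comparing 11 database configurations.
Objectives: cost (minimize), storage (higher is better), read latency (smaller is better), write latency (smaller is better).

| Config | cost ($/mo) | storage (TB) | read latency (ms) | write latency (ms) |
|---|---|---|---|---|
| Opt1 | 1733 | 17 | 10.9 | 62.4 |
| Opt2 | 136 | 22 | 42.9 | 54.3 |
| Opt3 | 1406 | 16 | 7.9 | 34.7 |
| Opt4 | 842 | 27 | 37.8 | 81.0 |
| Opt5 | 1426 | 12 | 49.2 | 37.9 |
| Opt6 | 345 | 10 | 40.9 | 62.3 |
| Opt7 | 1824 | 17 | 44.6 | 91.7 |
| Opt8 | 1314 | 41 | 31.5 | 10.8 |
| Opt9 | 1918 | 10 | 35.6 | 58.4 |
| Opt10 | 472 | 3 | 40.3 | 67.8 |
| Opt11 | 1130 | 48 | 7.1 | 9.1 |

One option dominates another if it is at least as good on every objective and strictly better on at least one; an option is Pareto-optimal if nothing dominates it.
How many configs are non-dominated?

5

Opt1: dominated by Opt11 (cost 1130≤1733, storage 48≥17, read latency 7.1≤10.9, write latency 9.1≤62.4).
Opt2: not dominated (best cost).
Opt3: dominated by Opt11 (cost 1130≤1406, storage 48≥16, read latency 7.1≤7.9, write latency 9.1≤34.7).
Opt4: not dominated.
Opt5: dominated by Opt3 (cost 1406≤1426, storage 16≥12, read latency 7.9≤49.2, write latency 34.7≤37.9).
Opt6: not dominated.
Opt7: dominated by Opt1 (cost 1733≤1824, storage 17≥17, read latency 10.9≤44.6, write latency 62.4≤91.7).
Opt8: dominated by Opt11 (cost 1130≤1314, storage 48≥41, read latency 7.1≤31.5, write latency 9.1≤10.8).
Opt9: dominated by Opt3 (cost 1406≤1918, storage 16≥10, read latency 7.9≤35.6, write latency 34.7≤58.4).
Opt10: not dominated.
Opt11: not dominated (best storage).
Pareto-optimal: Opt2, Opt4, Opt6, Opt10, Opt11 → 5.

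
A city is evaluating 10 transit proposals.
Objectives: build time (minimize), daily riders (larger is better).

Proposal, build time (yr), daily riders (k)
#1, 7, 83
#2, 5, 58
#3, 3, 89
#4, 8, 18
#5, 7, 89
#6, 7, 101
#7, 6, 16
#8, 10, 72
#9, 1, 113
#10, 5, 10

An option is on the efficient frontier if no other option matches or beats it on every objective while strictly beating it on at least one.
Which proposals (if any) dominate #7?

#2, #3, #9

#2: build time 5≤6, daily riders 58≥16 — dominates #7.
#3: build time 3≤6, daily riders 89≥16 — dominates #7.
#9: build time 1≤6, daily riders 113≥16 — dominates #7.
Others (#1, #4, #5, #6, #8, #10) are each worse than #7 on at least one objective.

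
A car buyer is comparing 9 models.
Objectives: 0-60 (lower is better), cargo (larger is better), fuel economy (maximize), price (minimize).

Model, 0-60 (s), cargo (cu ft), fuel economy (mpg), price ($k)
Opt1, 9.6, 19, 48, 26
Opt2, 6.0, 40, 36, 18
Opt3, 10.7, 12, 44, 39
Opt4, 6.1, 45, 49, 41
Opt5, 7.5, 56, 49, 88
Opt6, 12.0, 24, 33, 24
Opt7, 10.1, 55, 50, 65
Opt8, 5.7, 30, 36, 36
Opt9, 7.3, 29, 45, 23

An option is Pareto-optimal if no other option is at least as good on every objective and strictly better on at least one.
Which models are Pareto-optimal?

Opt1, Opt2, Opt4, Opt5, Opt7, Opt8, Opt9

Opt1: not dominated.
Opt2: not dominated (best price).
Opt3: dominated by Opt1 (0-60 9.6≤10.7, cargo 19≥12, fuel economy 48≥44, price 26≤39).
Opt4: not dominated.
Opt5: not dominated (best cargo).
Opt6: dominated by Opt2 (0-60 6.0≤12.0, cargo 40≥24, fuel economy 36≥33, price 18≤24).
Opt7: not dominated (best fuel economy).
Opt8: not dominated (best 0-60).
Opt9: not dominated.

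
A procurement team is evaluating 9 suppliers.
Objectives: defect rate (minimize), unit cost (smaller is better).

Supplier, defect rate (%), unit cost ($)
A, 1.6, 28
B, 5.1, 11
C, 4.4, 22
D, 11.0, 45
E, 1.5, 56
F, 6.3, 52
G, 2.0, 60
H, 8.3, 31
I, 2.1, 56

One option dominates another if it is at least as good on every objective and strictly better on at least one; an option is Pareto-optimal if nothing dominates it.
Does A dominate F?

Yes

A vs F: defect rate 1.6≤6.3, unit cost 28≤52 — A is at least as good on every objective with at least one strict improvement.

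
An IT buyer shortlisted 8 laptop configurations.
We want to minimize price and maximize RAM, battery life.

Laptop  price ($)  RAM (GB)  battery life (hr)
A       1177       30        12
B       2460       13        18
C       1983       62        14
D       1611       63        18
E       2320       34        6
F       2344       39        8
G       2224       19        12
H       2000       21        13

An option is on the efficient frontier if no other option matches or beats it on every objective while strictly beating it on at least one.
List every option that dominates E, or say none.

C: price 1983≤2320, RAM 62≥34, battery life 14≥6 — dominates E.
D: price 1611≤2320, RAM 63≥34, battery life 18≥6 — dominates E.
Others (A, B, F, G, H) are each worse than E on at least one objective.

C, D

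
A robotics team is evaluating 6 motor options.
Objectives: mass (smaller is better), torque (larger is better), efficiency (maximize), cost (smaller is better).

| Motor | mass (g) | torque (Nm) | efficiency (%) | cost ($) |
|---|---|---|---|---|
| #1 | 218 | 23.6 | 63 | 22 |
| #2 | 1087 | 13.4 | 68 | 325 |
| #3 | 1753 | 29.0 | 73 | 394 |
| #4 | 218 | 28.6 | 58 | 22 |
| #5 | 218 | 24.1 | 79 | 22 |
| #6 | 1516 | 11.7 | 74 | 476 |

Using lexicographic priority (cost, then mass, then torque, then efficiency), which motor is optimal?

First minimize cost: best is 22, kept {#1, #4, #5}.
Then minimize mass: best is 218, kept {#1, #4, #5}.
Then maximize torque: best is 28.6, kept {#4}.

#4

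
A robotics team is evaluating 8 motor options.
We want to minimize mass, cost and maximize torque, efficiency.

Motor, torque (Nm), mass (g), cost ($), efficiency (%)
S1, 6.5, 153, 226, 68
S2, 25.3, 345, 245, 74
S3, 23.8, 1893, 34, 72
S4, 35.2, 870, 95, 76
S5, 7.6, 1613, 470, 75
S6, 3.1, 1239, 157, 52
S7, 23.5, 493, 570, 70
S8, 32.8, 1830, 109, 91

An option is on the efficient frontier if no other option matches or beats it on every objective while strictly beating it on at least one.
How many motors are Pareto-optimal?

S1: not dominated (best mass).
S2: not dominated.
S3: not dominated (best cost).
S4: not dominated (best torque).
S5: dominated by S4 (torque 35.2≥7.6, mass 870≤1613, cost 95≤470, efficiency 76≥75).
S6: dominated by S4 (torque 35.2≥3.1, mass 870≤1239, cost 95≤157, efficiency 76≥52).
S7: dominated by S2 (torque 25.3≥23.5, mass 345≤493, cost 245≤570, efficiency 74≥70).
S8: not dominated (best efficiency).
Pareto-optimal: S1, S2, S3, S4, S8 → 5.

5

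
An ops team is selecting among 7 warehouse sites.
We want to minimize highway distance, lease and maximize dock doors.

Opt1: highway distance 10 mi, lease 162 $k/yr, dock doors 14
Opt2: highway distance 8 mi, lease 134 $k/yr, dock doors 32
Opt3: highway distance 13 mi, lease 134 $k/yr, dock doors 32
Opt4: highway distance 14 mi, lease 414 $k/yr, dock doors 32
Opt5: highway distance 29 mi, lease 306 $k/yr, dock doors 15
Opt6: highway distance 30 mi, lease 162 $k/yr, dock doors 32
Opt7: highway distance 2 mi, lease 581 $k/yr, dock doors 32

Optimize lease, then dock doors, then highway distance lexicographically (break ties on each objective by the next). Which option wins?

Opt2

First minimize lease: best is 134, kept {Opt2, Opt3}.
Then maximize dock doors: best is 32, kept {Opt2, Opt3}.
Then minimize highway distance: best is 8, kept {Opt2}.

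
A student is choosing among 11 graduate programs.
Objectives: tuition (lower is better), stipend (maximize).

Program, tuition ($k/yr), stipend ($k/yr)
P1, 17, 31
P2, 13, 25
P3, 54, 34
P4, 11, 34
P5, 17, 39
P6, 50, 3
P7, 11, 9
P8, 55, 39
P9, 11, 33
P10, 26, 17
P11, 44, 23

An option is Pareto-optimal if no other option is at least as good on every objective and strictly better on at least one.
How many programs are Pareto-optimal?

2

P1: dominated by P4 (tuition 11≤17, stipend 34≥31).
P2: dominated by P4 (tuition 11≤13, stipend 34≥25).
P3: dominated by P4 (tuition 11≤54, stipend 34≥34).
P4: not dominated.
P5: not dominated.
P6: dominated by P1 (tuition 17≤50, stipend 31≥3).
P7: dominated by P4 (tuition 11≤11, stipend 34≥9).
P8: dominated by P5 (tuition 17≤55, stipend 39≥39).
P9: dominated by P4 (tuition 11≤11, stipend 34≥33).
P10: dominated by P1 (tuition 17≤26, stipend 31≥17).
P11: dominated by P1 (tuition 17≤44, stipend 31≥23).
Pareto-optimal: P4, P5 → 2.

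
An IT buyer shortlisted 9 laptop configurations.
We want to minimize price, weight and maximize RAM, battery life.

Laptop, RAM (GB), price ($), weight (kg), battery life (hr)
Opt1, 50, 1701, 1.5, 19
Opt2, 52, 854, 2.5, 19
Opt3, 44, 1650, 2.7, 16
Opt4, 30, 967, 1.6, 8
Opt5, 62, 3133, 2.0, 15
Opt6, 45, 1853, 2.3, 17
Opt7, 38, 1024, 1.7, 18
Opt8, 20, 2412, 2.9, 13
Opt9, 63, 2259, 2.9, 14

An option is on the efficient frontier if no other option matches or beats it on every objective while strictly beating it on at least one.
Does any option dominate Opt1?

No

Opt2: worse on weight (2.5 vs 1.5).
Opt3: worse on RAM (44 vs 50).
Opt4: worse on RAM (30 vs 50).
Opt5: worse on price (3133 vs 1701).
Opt6: worse on RAM (45 vs 50).
Opt7: worse on RAM (38 vs 50).
Opt8: worse on RAM (20 vs 50).
Opt9: worse on price (2259 vs 1701).
No option is at least as good as Opt1 on every objective and strictly better on one.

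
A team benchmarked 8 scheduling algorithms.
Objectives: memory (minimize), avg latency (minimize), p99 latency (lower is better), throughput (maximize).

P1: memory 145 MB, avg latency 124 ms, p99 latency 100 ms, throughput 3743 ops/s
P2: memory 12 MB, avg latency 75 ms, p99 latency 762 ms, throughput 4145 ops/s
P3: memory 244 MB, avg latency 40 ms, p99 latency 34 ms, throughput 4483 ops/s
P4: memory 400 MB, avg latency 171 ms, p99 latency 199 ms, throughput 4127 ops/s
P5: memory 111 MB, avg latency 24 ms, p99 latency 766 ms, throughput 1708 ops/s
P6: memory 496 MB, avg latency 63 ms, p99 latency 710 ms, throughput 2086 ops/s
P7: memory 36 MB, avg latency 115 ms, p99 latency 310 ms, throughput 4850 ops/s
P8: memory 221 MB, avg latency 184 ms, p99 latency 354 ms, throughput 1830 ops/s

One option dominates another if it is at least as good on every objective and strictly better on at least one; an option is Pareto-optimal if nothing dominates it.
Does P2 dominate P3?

P2 vs P3: P2 is worse on avg latency (75 vs 40), so it does not dominate P3.

No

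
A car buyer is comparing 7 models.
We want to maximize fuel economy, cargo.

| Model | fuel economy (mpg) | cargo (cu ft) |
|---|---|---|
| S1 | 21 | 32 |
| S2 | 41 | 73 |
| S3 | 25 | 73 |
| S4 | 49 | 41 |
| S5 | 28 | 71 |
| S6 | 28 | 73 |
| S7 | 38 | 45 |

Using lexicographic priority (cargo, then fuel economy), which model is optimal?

First maximize cargo: best is 73, kept {S2, S3, S6}.
Then maximize fuel economy: best is 41, kept {S2}.

S2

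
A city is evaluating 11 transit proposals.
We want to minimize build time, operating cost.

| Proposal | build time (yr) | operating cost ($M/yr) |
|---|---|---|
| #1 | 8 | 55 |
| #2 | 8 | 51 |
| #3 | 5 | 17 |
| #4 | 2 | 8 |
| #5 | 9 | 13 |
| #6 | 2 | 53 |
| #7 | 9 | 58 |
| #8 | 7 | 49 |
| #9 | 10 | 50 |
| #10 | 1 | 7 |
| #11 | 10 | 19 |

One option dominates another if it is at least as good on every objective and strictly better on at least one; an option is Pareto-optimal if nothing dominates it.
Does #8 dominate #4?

No

#8 vs #4: #8 is worse on build time (7 vs 2), so it does not dominate #4.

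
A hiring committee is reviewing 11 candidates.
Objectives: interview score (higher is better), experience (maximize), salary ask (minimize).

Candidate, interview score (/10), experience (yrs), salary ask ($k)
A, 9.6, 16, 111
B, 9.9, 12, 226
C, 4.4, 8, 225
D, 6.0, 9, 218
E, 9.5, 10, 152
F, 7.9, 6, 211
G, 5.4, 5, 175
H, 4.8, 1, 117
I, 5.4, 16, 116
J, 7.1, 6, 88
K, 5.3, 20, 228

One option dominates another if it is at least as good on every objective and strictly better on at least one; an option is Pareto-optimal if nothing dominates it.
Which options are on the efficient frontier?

A: not dominated.
B: not dominated (best interview score).
C: dominated by A (interview score 9.6≥4.4, experience 16≥8, salary ask 111≤225).
D: dominated by A (interview score 9.6≥6.0, experience 16≥9, salary ask 111≤218).
E: dominated by A (interview score 9.6≥9.5, experience 16≥10, salary ask 111≤152).
F: dominated by A (interview score 9.6≥7.9, experience 16≥6, salary ask 111≤211).
G: dominated by A (interview score 9.6≥5.4, experience 16≥5, salary ask 111≤175).
H: dominated by A (interview score 9.6≥4.8, experience 16≥1, salary ask 111≤117).
I: dominated by A (interview score 9.6≥5.4, experience 16≥16, salary ask 111≤116).
J: not dominated (best salary ask).
K: not dominated (best experience).

A, B, J, K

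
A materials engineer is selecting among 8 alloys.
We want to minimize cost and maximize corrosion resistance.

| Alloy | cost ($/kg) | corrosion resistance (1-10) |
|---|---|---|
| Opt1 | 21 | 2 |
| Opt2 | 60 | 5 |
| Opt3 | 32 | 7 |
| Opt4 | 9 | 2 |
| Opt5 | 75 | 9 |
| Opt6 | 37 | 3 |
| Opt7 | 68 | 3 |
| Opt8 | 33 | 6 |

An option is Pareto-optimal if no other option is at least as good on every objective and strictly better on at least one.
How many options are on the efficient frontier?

Opt1: dominated by Opt4 (cost 9≤21, corrosion resistance 2≥2).
Opt2: dominated by Opt3 (cost 32≤60, corrosion resistance 7≥5).
Opt3: not dominated.
Opt4: not dominated (best cost).
Opt5: not dominated (best corrosion resistance).
Opt6: dominated by Opt3 (cost 32≤37, corrosion resistance 7≥3).
Opt7: dominated by Opt2 (cost 60≤68, corrosion resistance 5≥3).
Opt8: dominated by Opt3 (cost 32≤33, corrosion resistance 7≥6).
Pareto-optimal: Opt3, Opt4, Opt5 → 3.

3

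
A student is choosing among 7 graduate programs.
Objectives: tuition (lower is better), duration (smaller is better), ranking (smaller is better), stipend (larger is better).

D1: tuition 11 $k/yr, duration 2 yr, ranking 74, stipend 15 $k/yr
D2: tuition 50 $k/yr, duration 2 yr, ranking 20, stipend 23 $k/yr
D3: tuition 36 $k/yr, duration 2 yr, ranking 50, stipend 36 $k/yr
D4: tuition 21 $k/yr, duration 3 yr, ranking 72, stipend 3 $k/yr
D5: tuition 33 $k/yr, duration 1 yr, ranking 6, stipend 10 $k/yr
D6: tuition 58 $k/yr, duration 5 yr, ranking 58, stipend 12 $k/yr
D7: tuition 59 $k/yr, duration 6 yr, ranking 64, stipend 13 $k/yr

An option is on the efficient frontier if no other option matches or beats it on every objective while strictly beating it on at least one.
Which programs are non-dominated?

D1: not dominated (best tuition).
D2: not dominated.
D3: not dominated (best stipend).
D4: not dominated.
D5: not dominated (best duration).
D6: dominated by D2 (tuition 50≤58, duration 2≤5, ranking 20≤58, stipend 23≥12).
D7: dominated by D2 (tuition 50≤59, duration 2≤6, ranking 20≤64, stipend 23≥13).

D1, D2, D3, D4, D5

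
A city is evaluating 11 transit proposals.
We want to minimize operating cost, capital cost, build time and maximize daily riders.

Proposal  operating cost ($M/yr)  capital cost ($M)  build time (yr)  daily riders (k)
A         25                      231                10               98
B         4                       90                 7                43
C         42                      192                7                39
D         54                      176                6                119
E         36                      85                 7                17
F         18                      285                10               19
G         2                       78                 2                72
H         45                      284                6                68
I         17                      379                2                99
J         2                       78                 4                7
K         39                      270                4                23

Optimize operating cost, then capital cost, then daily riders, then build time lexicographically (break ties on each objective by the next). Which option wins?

First minimize operating cost: best is 2, kept {G, J}.
Then minimize capital cost: best is 78, kept {G, J}.
Then maximize daily riders: best is 72, kept {G}.

G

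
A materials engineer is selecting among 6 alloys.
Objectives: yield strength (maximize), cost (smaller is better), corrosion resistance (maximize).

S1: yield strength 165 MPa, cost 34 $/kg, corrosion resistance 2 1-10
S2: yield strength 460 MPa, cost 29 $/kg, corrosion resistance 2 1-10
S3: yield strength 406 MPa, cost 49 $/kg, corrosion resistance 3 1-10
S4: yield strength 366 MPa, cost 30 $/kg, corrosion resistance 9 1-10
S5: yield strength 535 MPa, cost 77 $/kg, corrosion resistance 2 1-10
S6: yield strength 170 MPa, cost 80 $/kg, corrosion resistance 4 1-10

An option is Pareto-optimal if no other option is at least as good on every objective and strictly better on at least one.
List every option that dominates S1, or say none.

S2, S4

S2: yield strength 460≥165, cost 29≤34, corrosion resistance 2≥2 — dominates S1.
S4: yield strength 366≥165, cost 30≤34, corrosion resistance 9≥2 — dominates S1.
Others (S3, S5, S6) are each worse than S1 on at least one objective.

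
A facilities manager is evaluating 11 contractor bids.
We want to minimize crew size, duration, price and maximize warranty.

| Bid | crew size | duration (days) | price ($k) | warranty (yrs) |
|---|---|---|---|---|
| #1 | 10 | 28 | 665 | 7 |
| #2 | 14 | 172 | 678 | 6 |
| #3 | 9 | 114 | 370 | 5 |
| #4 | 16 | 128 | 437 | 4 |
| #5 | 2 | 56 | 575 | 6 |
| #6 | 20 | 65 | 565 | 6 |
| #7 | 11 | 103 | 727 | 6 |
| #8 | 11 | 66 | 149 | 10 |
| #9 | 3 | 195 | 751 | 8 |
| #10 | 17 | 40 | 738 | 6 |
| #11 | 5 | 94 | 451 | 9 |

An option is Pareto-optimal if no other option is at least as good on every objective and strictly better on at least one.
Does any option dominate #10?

#1 vs #10: crew size 10≤17, duration 28≤40, price 665≤738, warranty 7≥6 — #1 is at least as good on every objective and strictly better on at least one, so #1 dominates #10.

Yes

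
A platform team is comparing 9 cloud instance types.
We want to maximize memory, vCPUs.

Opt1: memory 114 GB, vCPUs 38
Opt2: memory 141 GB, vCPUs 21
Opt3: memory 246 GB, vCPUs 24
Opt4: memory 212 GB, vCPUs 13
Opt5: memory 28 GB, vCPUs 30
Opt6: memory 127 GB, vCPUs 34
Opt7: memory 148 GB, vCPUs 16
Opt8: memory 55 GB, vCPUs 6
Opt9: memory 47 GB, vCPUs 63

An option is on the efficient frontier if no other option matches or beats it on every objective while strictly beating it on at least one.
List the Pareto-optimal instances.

Opt1: not dominated.
Opt2: dominated by Opt3 (memory 246≥141, vCPUs 24≥21).
Opt3: not dominated (best memory).
Opt4: dominated by Opt3 (memory 246≥212, vCPUs 24≥13).
Opt5: dominated by Opt1 (memory 114≥28, vCPUs 38≥30).
Opt6: not dominated.
Opt7: dominated by Opt3 (memory 246≥148, vCPUs 24≥16).
Opt8: dominated by Opt1 (memory 114≥55, vCPUs 38≥6).
Opt9: not dominated (best vCPUs).

Opt1, Opt3, Opt6, Opt9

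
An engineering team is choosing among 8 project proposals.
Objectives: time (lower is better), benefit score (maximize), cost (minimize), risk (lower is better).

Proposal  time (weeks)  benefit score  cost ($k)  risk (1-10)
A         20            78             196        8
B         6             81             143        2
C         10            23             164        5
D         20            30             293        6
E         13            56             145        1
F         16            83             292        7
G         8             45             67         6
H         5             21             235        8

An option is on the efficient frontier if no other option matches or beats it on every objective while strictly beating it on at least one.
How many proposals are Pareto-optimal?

5

A: dominated by B (time 6≤20, benefit score 81≥78, cost 143≤196, risk 2≤8).
B: not dominated.
C: dominated by B (time 6≤10, benefit score 81≥23, cost 143≤164, risk 2≤5).
D: dominated by B (time 6≤20, benefit score 81≥30, cost 143≤293, risk 2≤6).
E: not dominated (best risk).
F: not dominated (best benefit score).
G: not dominated (best cost).
H: not dominated (best time).
Pareto-optimal: B, E, F, G, H → 5.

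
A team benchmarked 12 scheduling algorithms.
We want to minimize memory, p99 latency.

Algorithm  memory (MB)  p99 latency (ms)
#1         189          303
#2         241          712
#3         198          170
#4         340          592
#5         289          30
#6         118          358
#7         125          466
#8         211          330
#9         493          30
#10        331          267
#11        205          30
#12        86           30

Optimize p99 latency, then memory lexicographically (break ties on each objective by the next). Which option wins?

#12

First minimize p99 latency: best is 30, kept {#5, #9, #11, #12}.
Then minimize memory: best is 86, kept {#12}.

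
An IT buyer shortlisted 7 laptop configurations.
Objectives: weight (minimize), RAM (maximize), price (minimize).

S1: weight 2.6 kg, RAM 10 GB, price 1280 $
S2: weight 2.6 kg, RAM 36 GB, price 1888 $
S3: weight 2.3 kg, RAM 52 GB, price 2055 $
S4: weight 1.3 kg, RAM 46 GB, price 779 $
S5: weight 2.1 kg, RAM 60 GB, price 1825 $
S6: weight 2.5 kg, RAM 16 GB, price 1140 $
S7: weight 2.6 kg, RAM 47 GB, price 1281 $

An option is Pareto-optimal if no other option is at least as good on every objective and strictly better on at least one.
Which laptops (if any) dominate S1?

S4, S6

S4: weight 1.3≤2.6, RAM 46≥10, price 779≤1280 — dominates S1.
S6: weight 2.5≤2.6, RAM 16≥10, price 1140≤1280 — dominates S1.
Others (S2, S3, S5, S7) are each worse than S1 on at least one objective.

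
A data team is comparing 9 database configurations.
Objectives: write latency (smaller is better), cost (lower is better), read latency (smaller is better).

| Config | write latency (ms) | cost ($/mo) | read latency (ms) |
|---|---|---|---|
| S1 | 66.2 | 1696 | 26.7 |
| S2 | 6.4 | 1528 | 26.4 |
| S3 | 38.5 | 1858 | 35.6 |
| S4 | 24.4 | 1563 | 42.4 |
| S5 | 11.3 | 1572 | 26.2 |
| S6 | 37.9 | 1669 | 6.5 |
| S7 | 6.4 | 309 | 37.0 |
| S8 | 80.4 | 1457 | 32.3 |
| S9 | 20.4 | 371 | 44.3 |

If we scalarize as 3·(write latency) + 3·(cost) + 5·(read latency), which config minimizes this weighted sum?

S7

S1: 3·66.2 + 3·1696 + 5·26.7 = 5420.1
S2: 3·6.4 + 3·1528 + 5·26.4 = 4735.2
S3: 3·38.5 + 3·1858 + 5·35.6 = 5867.5
S4: 3·24.4 + 3·1563 + 5·42.4 = 4974.2
S5: 3·11.3 + 3·1572 + 5·26.2 = 4880.9
S6: 3·37.9 + 3·1669 + 5·6.5 = 5153.2
S7: 3·6.4 + 3·309 + 5·37.0 = 1131.2
S8: 3·80.4 + 3·1457 + 5·32.3 = 4773.7
S9: 3·20.4 + 3·371 + 5·44.3 = 1395.7
Lowest: S7 at 1131.2.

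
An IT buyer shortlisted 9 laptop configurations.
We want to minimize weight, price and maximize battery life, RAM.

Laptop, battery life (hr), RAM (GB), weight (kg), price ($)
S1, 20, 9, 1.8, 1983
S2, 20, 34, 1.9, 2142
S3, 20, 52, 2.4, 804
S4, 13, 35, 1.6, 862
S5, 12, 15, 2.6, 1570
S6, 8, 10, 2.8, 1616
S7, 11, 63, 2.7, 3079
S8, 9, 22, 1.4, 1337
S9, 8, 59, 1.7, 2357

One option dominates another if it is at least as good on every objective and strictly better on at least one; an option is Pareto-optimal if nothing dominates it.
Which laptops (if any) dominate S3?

none

S1: worse on RAM (9 vs 52).
S2: worse on RAM (34 vs 52).
S4: worse on battery life (13 vs 20).
S5: worse on battery life (12 vs 20).
S6: worse on battery life (8 vs 20).
S7: worse on battery life (11 vs 20).
S8: worse on battery life (9 vs 20).
S9: worse on battery life (8 vs 20).
No option dominates S3.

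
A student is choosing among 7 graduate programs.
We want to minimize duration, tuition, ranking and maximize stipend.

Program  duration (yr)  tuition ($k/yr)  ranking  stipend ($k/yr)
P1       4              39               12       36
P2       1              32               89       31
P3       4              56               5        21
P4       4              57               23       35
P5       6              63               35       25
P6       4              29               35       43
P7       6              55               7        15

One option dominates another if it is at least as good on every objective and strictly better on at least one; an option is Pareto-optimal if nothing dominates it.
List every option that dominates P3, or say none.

none

P1: worse on ranking (12 vs 5).
P2: worse on ranking (89 vs 5).
P4: worse on tuition (57 vs 56).
P5: worse on duration (6 vs 4).
P6: worse on ranking (35 vs 5).
P7: worse on duration (6 vs 4).
No option dominates P3.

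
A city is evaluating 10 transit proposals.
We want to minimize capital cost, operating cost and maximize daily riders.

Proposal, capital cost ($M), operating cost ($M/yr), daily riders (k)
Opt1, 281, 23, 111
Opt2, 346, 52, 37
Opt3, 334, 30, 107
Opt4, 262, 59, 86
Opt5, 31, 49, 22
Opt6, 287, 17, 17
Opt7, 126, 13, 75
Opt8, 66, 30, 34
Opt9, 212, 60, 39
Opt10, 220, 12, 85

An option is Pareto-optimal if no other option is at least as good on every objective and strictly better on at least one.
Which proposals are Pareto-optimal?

Opt1: not dominated (best daily riders).
Opt2: dominated by Opt1 (capital cost 281≤346, operating cost 23≤52, daily riders 111≥37).
Opt3: dominated by Opt1 (capital cost 281≤334, operating cost 23≤30, daily riders 111≥107).
Opt4: not dominated.
Opt5: not dominated (best capital cost).
Opt6: dominated by Opt7 (capital cost 126≤287, operating cost 13≤17, daily riders 75≥17).
Opt7: not dominated.
Opt8: not dominated.
Opt9: dominated by Opt7 (capital cost 126≤212, operating cost 13≤60, daily riders 75≥39).
Opt10: not dominated (best operating cost).

Opt1, Opt4, Opt5, Opt7, Opt8, Opt10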